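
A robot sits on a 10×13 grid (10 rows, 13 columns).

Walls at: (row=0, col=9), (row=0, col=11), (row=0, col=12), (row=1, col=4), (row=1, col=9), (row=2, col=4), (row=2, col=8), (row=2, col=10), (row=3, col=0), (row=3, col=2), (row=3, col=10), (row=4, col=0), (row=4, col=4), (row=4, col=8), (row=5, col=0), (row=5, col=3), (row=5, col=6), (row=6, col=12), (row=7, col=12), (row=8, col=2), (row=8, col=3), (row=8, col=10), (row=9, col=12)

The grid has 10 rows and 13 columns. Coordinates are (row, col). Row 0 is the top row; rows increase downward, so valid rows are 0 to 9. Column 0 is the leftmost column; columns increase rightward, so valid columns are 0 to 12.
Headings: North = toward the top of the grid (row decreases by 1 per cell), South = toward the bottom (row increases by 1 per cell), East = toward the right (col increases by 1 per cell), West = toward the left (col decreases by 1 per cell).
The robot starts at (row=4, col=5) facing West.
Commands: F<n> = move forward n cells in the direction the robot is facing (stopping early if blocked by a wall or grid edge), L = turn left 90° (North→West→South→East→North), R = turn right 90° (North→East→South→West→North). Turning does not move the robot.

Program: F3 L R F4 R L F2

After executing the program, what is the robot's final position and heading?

Start: (row=4, col=5), facing West
  F3: move forward 0/3 (blocked), now at (row=4, col=5)
  L: turn left, now facing South
  R: turn right, now facing West
  F4: move forward 0/4 (blocked), now at (row=4, col=5)
  R: turn right, now facing North
  L: turn left, now facing West
  F2: move forward 0/2 (blocked), now at (row=4, col=5)
Final: (row=4, col=5), facing West

Answer: Final position: (row=4, col=5), facing West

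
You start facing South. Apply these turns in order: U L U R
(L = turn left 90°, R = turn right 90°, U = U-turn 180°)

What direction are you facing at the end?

Start: South
  U (U-turn (180°)) -> North
  L (left (90° counter-clockwise)) -> West
  U (U-turn (180°)) -> East
  R (right (90° clockwise)) -> South
Final: South

Answer: Final heading: South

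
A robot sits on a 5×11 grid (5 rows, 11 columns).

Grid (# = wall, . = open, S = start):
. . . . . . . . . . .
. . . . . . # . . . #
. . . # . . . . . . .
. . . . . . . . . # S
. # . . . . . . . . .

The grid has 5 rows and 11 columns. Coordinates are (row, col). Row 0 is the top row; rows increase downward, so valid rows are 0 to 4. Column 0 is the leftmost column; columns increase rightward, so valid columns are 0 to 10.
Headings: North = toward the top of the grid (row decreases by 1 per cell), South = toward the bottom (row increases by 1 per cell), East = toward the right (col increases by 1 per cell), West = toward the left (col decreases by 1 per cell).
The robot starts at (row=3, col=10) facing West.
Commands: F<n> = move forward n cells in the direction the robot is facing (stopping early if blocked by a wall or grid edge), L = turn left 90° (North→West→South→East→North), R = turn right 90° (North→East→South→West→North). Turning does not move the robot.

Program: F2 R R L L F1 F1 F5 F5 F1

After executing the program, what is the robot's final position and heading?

Start: (row=3, col=10), facing West
  F2: move forward 0/2 (blocked), now at (row=3, col=10)
  R: turn right, now facing North
  R: turn right, now facing East
  L: turn left, now facing North
  L: turn left, now facing West
  F1: move forward 0/1 (blocked), now at (row=3, col=10)
  F1: move forward 0/1 (blocked), now at (row=3, col=10)
  F5: move forward 0/5 (blocked), now at (row=3, col=10)
  F5: move forward 0/5 (blocked), now at (row=3, col=10)
  F1: move forward 0/1 (blocked), now at (row=3, col=10)
Final: (row=3, col=10), facing West

Answer: Final position: (row=3, col=10), facing West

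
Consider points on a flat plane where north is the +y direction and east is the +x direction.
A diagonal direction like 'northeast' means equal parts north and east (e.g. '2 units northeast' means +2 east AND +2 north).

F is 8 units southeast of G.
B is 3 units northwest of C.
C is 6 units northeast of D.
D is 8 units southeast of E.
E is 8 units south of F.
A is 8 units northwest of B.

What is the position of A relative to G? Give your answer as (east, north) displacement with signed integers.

Place G at the origin (east=0, north=0).
  F is 8 units southeast of G: delta (east=+8, north=-8); F at (east=8, north=-8).
  E is 8 units south of F: delta (east=+0, north=-8); E at (east=8, north=-16).
  D is 8 units southeast of E: delta (east=+8, north=-8); D at (east=16, north=-24).
  C is 6 units northeast of D: delta (east=+6, north=+6); C at (east=22, north=-18).
  B is 3 units northwest of C: delta (east=-3, north=+3); B at (east=19, north=-15).
  A is 8 units northwest of B: delta (east=-8, north=+8); A at (east=11, north=-7).
Therefore A relative to G: (east=11, north=-7).

Answer: A is at (east=11, north=-7) relative to G.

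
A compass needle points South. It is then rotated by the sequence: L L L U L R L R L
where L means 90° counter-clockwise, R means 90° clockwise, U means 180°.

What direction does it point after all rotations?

Answer: Final heading: North

Derivation:
Start: South
  L (left (90° counter-clockwise)) -> East
  L (left (90° counter-clockwise)) -> North
  L (left (90° counter-clockwise)) -> West
  U (U-turn (180°)) -> East
  L (left (90° counter-clockwise)) -> North
  R (right (90° clockwise)) -> East
  L (left (90° counter-clockwise)) -> North
  R (right (90° clockwise)) -> East
  L (left (90° counter-clockwise)) -> North
Final: North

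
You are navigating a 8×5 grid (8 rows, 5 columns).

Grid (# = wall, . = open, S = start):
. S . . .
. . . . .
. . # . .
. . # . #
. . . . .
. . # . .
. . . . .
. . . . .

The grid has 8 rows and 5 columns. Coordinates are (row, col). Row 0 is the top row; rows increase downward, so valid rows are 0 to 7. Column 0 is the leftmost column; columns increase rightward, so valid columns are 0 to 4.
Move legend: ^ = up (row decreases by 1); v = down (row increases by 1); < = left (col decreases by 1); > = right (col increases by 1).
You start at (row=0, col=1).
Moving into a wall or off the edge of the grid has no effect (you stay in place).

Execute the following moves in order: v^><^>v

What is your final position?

Start: (row=0, col=1)
  v (down): (row=0, col=1) -> (row=1, col=1)
  ^ (up): (row=1, col=1) -> (row=0, col=1)
  > (right): (row=0, col=1) -> (row=0, col=2)
  < (left): (row=0, col=2) -> (row=0, col=1)
  ^ (up): blocked, stay at (row=0, col=1)
  > (right): (row=0, col=1) -> (row=0, col=2)
  v (down): (row=0, col=2) -> (row=1, col=2)
Final: (row=1, col=2)

Answer: Final position: (row=1, col=2)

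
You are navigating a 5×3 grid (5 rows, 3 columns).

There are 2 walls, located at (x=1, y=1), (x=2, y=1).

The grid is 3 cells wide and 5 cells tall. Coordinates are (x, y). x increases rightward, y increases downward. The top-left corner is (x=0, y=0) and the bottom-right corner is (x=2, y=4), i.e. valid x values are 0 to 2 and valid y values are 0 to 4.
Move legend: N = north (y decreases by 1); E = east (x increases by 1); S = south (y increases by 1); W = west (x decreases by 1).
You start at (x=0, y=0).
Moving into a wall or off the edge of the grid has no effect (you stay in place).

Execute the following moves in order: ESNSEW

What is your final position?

Start: (x=0, y=0)
  E (east): (x=0, y=0) -> (x=1, y=0)
  S (south): blocked, stay at (x=1, y=0)
  N (north): blocked, stay at (x=1, y=0)
  S (south): blocked, stay at (x=1, y=0)
  E (east): (x=1, y=0) -> (x=2, y=0)
  W (west): (x=2, y=0) -> (x=1, y=0)
Final: (x=1, y=0)

Answer: Final position: (x=1, y=0)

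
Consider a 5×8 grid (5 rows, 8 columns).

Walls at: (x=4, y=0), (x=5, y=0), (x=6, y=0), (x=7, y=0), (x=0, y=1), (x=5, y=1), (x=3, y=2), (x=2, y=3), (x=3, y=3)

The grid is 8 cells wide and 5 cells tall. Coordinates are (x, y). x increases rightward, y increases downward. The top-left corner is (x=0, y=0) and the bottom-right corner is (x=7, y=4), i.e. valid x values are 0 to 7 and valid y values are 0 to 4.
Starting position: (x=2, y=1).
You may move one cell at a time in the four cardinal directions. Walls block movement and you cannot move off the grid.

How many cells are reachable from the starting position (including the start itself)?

BFS flood-fill from (x=2, y=1):
  Distance 0: (x=2, y=1)
  Distance 1: (x=2, y=0), (x=1, y=1), (x=3, y=1), (x=2, y=2)
  Distance 2: (x=1, y=0), (x=3, y=0), (x=4, y=1), (x=1, y=2)
  Distance 3: (x=0, y=0), (x=0, y=2), (x=4, y=2), (x=1, y=3)
  Distance 4: (x=5, y=2), (x=0, y=3), (x=4, y=3), (x=1, y=4)
  Distance 5: (x=6, y=2), (x=5, y=3), (x=0, y=4), (x=2, y=4), (x=4, y=4)
  Distance 6: (x=6, y=1), (x=7, y=2), (x=6, y=3), (x=3, y=4), (x=5, y=4)
  Distance 7: (x=7, y=1), (x=7, y=3), (x=6, y=4)
  Distance 8: (x=7, y=4)
Total reachable: 31 (grid has 31 open cells total)

Answer: Reachable cells: 31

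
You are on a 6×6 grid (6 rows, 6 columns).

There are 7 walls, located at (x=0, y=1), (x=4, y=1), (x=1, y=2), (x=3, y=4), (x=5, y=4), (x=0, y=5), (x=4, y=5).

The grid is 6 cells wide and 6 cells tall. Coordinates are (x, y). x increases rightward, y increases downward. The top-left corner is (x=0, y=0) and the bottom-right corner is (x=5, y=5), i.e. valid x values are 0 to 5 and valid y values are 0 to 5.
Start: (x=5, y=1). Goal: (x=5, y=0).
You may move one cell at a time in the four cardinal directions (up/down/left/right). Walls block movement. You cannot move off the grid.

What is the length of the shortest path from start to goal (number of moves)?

Answer: Shortest path length: 1

Derivation:
BFS from (x=5, y=1) until reaching (x=5, y=0):
  Distance 0: (x=5, y=1)
  Distance 1: (x=5, y=0), (x=5, y=2)  <- goal reached here
One shortest path (1 moves): (x=5, y=1) -> (x=5, y=0)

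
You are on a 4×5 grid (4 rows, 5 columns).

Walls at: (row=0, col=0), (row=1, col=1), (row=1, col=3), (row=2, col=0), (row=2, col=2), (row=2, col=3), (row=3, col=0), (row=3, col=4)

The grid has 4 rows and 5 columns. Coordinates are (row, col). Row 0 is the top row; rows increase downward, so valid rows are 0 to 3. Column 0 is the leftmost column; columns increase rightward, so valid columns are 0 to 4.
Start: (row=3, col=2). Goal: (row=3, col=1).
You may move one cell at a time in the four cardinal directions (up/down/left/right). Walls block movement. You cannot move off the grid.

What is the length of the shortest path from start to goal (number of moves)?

BFS from (row=3, col=2) until reaching (row=3, col=1):
  Distance 0: (row=3, col=2)
  Distance 1: (row=3, col=1), (row=3, col=3)  <- goal reached here
One shortest path (1 moves): (row=3, col=2) -> (row=3, col=1)

Answer: Shortest path length: 1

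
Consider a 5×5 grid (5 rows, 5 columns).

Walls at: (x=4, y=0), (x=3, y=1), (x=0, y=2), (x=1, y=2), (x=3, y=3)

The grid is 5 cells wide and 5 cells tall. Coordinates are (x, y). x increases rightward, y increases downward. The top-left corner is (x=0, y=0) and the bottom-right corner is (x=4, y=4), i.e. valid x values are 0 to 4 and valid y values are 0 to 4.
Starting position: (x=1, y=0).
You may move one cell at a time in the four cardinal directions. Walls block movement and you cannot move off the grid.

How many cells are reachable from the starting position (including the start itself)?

BFS flood-fill from (x=1, y=0):
  Distance 0: (x=1, y=0)
  Distance 1: (x=0, y=0), (x=2, y=0), (x=1, y=1)
  Distance 2: (x=3, y=0), (x=0, y=1), (x=2, y=1)
  Distance 3: (x=2, y=2)
  Distance 4: (x=3, y=2), (x=2, y=3)
  Distance 5: (x=4, y=2), (x=1, y=3), (x=2, y=4)
  Distance 6: (x=4, y=1), (x=0, y=3), (x=4, y=3), (x=1, y=4), (x=3, y=4)
  Distance 7: (x=0, y=4), (x=4, y=4)
Total reachable: 20 (grid has 20 open cells total)

Answer: Reachable cells: 20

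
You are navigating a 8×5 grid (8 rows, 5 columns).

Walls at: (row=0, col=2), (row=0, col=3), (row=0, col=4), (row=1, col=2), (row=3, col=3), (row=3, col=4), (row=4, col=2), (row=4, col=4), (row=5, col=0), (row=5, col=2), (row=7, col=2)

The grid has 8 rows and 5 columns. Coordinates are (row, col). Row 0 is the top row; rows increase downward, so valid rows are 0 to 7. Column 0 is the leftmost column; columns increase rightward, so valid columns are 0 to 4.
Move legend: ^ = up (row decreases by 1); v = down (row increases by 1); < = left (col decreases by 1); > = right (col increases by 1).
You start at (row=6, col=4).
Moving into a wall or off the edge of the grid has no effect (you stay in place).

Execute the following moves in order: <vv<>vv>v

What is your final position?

Answer: Final position: (row=7, col=4)

Derivation:
Start: (row=6, col=4)
  < (left): (row=6, col=4) -> (row=6, col=3)
  v (down): (row=6, col=3) -> (row=7, col=3)
  v (down): blocked, stay at (row=7, col=3)
  < (left): blocked, stay at (row=7, col=3)
  > (right): (row=7, col=3) -> (row=7, col=4)
  v (down): blocked, stay at (row=7, col=4)
  v (down): blocked, stay at (row=7, col=4)
  > (right): blocked, stay at (row=7, col=4)
  v (down): blocked, stay at (row=7, col=4)
Final: (row=7, col=4)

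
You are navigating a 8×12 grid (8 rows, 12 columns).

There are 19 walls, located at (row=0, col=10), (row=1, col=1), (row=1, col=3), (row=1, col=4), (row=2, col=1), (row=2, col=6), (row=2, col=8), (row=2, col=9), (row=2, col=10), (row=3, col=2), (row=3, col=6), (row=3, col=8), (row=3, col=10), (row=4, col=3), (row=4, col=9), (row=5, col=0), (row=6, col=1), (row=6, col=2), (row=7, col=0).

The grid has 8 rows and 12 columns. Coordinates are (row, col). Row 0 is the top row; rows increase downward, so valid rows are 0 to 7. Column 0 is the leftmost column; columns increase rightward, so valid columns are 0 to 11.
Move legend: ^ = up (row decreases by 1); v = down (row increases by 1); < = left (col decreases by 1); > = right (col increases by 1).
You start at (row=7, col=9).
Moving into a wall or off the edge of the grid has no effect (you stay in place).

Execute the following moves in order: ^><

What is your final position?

Start: (row=7, col=9)
  ^ (up): (row=7, col=9) -> (row=6, col=9)
  > (right): (row=6, col=9) -> (row=6, col=10)
  < (left): (row=6, col=10) -> (row=6, col=9)
Final: (row=6, col=9)

Answer: Final position: (row=6, col=9)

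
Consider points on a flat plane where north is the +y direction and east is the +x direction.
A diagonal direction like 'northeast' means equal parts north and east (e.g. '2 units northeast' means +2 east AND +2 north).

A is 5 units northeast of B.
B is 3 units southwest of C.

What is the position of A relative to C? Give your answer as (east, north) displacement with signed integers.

Answer: A is at (east=2, north=2) relative to C.

Derivation:
Place C at the origin (east=0, north=0).
  B is 3 units southwest of C: delta (east=-3, north=-3); B at (east=-3, north=-3).
  A is 5 units northeast of B: delta (east=+5, north=+5); A at (east=2, north=2).
Therefore A relative to C: (east=2, north=2).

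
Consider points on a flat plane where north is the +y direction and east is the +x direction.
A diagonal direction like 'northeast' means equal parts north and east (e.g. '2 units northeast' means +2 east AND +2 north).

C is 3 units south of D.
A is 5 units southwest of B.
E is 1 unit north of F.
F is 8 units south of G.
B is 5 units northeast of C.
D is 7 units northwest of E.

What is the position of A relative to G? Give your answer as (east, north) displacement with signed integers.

Place G at the origin (east=0, north=0).
  F is 8 units south of G: delta (east=+0, north=-8); F at (east=0, north=-8).
  E is 1 unit north of F: delta (east=+0, north=+1); E at (east=0, north=-7).
  D is 7 units northwest of E: delta (east=-7, north=+7); D at (east=-7, north=0).
  C is 3 units south of D: delta (east=+0, north=-3); C at (east=-7, north=-3).
  B is 5 units northeast of C: delta (east=+5, north=+5); B at (east=-2, north=2).
  A is 5 units southwest of B: delta (east=-5, north=-5); A at (east=-7, north=-3).
Therefore A relative to G: (east=-7, north=-3).

Answer: A is at (east=-7, north=-3) relative to G.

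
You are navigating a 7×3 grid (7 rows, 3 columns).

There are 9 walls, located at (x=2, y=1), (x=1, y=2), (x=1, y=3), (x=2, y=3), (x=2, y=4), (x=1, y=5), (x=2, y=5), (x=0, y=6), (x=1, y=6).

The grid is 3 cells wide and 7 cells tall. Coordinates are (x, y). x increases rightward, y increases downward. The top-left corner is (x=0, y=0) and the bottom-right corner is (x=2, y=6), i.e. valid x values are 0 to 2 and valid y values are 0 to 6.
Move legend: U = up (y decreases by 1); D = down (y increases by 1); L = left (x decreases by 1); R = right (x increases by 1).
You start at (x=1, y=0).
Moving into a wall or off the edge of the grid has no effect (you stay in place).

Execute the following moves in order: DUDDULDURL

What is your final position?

Start: (x=1, y=0)
  D (down): (x=1, y=0) -> (x=1, y=1)
  U (up): (x=1, y=1) -> (x=1, y=0)
  D (down): (x=1, y=0) -> (x=1, y=1)
  D (down): blocked, stay at (x=1, y=1)
  U (up): (x=1, y=1) -> (x=1, y=0)
  L (left): (x=1, y=0) -> (x=0, y=0)
  D (down): (x=0, y=0) -> (x=0, y=1)
  U (up): (x=0, y=1) -> (x=0, y=0)
  R (right): (x=0, y=0) -> (x=1, y=0)
  L (left): (x=1, y=0) -> (x=0, y=0)
Final: (x=0, y=0)

Answer: Final position: (x=0, y=0)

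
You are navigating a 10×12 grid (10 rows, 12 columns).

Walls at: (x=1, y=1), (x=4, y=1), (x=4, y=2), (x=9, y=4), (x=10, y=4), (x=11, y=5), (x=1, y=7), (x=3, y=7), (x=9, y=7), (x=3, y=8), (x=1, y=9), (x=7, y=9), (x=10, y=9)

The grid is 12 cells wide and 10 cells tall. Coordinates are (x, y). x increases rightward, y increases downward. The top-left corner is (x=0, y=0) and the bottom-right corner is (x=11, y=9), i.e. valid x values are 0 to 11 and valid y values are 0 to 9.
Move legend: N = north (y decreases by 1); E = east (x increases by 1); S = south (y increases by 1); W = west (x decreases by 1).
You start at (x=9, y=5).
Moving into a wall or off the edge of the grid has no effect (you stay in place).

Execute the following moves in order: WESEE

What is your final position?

Answer: Final position: (x=11, y=6)

Derivation:
Start: (x=9, y=5)
  W (west): (x=9, y=5) -> (x=8, y=5)
  E (east): (x=8, y=5) -> (x=9, y=5)
  S (south): (x=9, y=5) -> (x=9, y=6)
  E (east): (x=9, y=6) -> (x=10, y=6)
  E (east): (x=10, y=6) -> (x=11, y=6)
Final: (x=11, y=6)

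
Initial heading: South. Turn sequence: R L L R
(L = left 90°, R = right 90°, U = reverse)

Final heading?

Answer: Final heading: South

Derivation:
Start: South
  R (right (90° clockwise)) -> West
  L (left (90° counter-clockwise)) -> South
  L (left (90° counter-clockwise)) -> East
  R (right (90° clockwise)) -> South
Final: South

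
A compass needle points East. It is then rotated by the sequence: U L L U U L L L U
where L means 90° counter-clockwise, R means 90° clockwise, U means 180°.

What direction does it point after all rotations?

Start: East
  U (U-turn (180°)) -> West
  L (left (90° counter-clockwise)) -> South
  L (left (90° counter-clockwise)) -> East
  U (U-turn (180°)) -> West
  U (U-turn (180°)) -> East
  L (left (90° counter-clockwise)) -> North
  L (left (90° counter-clockwise)) -> West
  L (left (90° counter-clockwise)) -> South
  U (U-turn (180°)) -> North
Final: North

Answer: Final heading: North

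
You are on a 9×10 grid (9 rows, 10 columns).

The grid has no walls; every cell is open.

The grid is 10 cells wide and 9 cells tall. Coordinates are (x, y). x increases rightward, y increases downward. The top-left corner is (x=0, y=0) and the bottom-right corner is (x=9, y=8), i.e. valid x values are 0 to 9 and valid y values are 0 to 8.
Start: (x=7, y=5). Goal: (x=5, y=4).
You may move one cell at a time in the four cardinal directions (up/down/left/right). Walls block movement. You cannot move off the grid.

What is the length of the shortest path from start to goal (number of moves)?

Answer: Shortest path length: 3

Derivation:
BFS from (x=7, y=5) until reaching (x=5, y=4):
  Distance 0: (x=7, y=5)
  Distance 1: (x=7, y=4), (x=6, y=5), (x=8, y=5), (x=7, y=6)
  Distance 2: (x=7, y=3), (x=6, y=4), (x=8, y=4), (x=5, y=5), (x=9, y=5), (x=6, y=6), (x=8, y=6), (x=7, y=7)
  Distance 3: (x=7, y=2), (x=6, y=3), (x=8, y=3), (x=5, y=4), (x=9, y=4), (x=4, y=5), (x=5, y=6), (x=9, y=6), (x=6, y=7), (x=8, y=7), (x=7, y=8)  <- goal reached here
One shortest path (3 moves): (x=7, y=5) -> (x=6, y=5) -> (x=5, y=5) -> (x=5, y=4)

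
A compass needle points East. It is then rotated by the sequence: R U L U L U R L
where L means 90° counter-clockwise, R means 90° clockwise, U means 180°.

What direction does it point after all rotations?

Answer: Final heading: South

Derivation:
Start: East
  R (right (90° clockwise)) -> South
  U (U-turn (180°)) -> North
  L (left (90° counter-clockwise)) -> West
  U (U-turn (180°)) -> East
  L (left (90° counter-clockwise)) -> North
  U (U-turn (180°)) -> South
  R (right (90° clockwise)) -> West
  L (left (90° counter-clockwise)) -> South
Final: South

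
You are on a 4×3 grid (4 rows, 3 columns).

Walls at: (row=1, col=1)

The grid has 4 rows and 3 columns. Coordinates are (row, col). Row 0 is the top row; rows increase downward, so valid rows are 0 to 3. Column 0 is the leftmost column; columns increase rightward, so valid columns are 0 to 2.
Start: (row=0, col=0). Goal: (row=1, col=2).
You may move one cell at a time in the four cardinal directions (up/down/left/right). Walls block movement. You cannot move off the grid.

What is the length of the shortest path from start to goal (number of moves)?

BFS from (row=0, col=0) until reaching (row=1, col=2):
  Distance 0: (row=0, col=0)
  Distance 1: (row=0, col=1), (row=1, col=0)
  Distance 2: (row=0, col=2), (row=2, col=0)
  Distance 3: (row=1, col=2), (row=2, col=1), (row=3, col=0)  <- goal reached here
One shortest path (3 moves): (row=0, col=0) -> (row=0, col=1) -> (row=0, col=2) -> (row=1, col=2)

Answer: Shortest path length: 3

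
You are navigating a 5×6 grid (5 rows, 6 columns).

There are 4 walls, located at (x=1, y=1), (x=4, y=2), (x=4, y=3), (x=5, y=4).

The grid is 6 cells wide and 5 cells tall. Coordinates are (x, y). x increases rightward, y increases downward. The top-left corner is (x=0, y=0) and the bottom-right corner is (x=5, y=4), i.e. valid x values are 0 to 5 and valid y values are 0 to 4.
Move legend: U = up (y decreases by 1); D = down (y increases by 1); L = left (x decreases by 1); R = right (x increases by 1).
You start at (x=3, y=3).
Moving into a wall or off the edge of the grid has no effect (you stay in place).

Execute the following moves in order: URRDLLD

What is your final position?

Start: (x=3, y=3)
  U (up): (x=3, y=3) -> (x=3, y=2)
  R (right): blocked, stay at (x=3, y=2)
  R (right): blocked, stay at (x=3, y=2)
  D (down): (x=3, y=2) -> (x=3, y=3)
  L (left): (x=3, y=3) -> (x=2, y=3)
  L (left): (x=2, y=3) -> (x=1, y=3)
  D (down): (x=1, y=3) -> (x=1, y=4)
Final: (x=1, y=4)

Answer: Final position: (x=1, y=4)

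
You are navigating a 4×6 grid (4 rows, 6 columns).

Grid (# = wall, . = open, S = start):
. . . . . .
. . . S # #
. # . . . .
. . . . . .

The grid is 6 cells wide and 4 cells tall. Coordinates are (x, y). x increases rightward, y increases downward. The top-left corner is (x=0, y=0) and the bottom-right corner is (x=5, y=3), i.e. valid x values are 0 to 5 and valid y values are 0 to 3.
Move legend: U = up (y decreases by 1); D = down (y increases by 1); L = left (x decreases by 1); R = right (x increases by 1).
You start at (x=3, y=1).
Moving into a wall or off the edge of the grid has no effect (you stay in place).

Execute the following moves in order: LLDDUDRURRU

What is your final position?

Start: (x=3, y=1)
  L (left): (x=3, y=1) -> (x=2, y=1)
  L (left): (x=2, y=1) -> (x=1, y=1)
  D (down): blocked, stay at (x=1, y=1)
  D (down): blocked, stay at (x=1, y=1)
  U (up): (x=1, y=1) -> (x=1, y=0)
  D (down): (x=1, y=0) -> (x=1, y=1)
  R (right): (x=1, y=1) -> (x=2, y=1)
  U (up): (x=2, y=1) -> (x=2, y=0)
  R (right): (x=2, y=0) -> (x=3, y=0)
  R (right): (x=3, y=0) -> (x=4, y=0)
  U (up): blocked, stay at (x=4, y=0)
Final: (x=4, y=0)

Answer: Final position: (x=4, y=0)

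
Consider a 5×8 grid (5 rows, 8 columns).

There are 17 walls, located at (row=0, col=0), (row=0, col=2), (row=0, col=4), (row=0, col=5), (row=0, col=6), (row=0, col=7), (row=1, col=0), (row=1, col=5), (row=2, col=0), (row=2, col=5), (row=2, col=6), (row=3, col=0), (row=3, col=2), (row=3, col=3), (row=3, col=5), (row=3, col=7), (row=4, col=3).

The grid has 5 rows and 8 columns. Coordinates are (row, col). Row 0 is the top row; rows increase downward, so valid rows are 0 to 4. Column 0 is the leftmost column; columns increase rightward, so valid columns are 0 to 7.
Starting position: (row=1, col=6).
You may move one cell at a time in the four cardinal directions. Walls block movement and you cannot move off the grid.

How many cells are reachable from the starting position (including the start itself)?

Answer: Reachable cells: 3

Derivation:
BFS flood-fill from (row=1, col=6):
  Distance 0: (row=1, col=6)
  Distance 1: (row=1, col=7)
  Distance 2: (row=2, col=7)
Total reachable: 3 (grid has 23 open cells total)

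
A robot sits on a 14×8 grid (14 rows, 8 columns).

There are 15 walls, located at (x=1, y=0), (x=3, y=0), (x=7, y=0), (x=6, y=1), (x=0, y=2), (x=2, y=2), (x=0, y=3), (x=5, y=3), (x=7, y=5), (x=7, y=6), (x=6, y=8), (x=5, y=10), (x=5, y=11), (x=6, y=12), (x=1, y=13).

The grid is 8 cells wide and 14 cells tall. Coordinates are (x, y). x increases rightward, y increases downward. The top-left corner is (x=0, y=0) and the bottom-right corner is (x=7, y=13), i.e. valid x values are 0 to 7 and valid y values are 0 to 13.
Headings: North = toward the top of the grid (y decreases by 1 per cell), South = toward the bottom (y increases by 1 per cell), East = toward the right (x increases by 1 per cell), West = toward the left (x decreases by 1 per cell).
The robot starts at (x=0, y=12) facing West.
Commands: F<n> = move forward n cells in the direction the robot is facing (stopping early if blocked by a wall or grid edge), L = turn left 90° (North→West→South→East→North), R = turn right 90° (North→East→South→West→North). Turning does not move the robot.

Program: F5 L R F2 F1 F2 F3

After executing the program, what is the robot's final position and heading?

Start: (x=0, y=12), facing West
  F5: move forward 0/5 (blocked), now at (x=0, y=12)
  L: turn left, now facing South
  R: turn right, now facing West
  F2: move forward 0/2 (blocked), now at (x=0, y=12)
  F1: move forward 0/1 (blocked), now at (x=0, y=12)
  F2: move forward 0/2 (blocked), now at (x=0, y=12)
  F3: move forward 0/3 (blocked), now at (x=0, y=12)
Final: (x=0, y=12), facing West

Answer: Final position: (x=0, y=12), facing West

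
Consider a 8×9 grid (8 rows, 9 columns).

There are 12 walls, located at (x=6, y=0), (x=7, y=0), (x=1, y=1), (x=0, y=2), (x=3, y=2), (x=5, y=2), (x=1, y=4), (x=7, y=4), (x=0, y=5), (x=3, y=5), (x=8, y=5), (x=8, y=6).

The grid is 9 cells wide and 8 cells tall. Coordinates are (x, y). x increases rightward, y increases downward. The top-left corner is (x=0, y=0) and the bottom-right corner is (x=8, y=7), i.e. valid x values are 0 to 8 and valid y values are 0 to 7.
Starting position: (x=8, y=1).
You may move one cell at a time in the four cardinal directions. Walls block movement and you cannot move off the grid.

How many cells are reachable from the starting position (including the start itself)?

BFS flood-fill from (x=8, y=1):
  Distance 0: (x=8, y=1)
  Distance 1: (x=8, y=0), (x=7, y=1), (x=8, y=2)
  Distance 2: (x=6, y=1), (x=7, y=2), (x=8, y=3)
  Distance 3: (x=5, y=1), (x=6, y=2), (x=7, y=3), (x=8, y=4)
  Distance 4: (x=5, y=0), (x=4, y=1), (x=6, y=3)
  Distance 5: (x=4, y=0), (x=3, y=1), (x=4, y=2), (x=5, y=3), (x=6, y=4)
  Distance 6: (x=3, y=0), (x=2, y=1), (x=4, y=3), (x=5, y=4), (x=6, y=5)
  Distance 7: (x=2, y=0), (x=2, y=2), (x=3, y=3), (x=4, y=4), (x=5, y=5), (x=7, y=5), (x=6, y=6)
  Distance 8: (x=1, y=0), (x=1, y=2), (x=2, y=3), (x=3, y=4), (x=4, y=5), (x=5, y=6), (x=7, y=6), (x=6, y=7)
  Distance 9: (x=0, y=0), (x=1, y=3), (x=2, y=4), (x=4, y=6), (x=5, y=7), (x=7, y=7)
  Distance 10: (x=0, y=1), (x=0, y=3), (x=2, y=5), (x=3, y=6), (x=4, y=7), (x=8, y=7)
  Distance 11: (x=0, y=4), (x=1, y=5), (x=2, y=6), (x=3, y=7)
  Distance 12: (x=1, y=6), (x=2, y=7)
  Distance 13: (x=0, y=6), (x=1, y=7)
  Distance 14: (x=0, y=7)
Total reachable: 60 (grid has 60 open cells total)

Answer: Reachable cells: 60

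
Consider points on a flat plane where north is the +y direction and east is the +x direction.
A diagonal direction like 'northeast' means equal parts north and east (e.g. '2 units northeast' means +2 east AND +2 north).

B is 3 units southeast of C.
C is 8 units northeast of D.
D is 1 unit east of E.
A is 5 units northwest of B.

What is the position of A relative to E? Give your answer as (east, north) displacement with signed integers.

Answer: A is at (east=7, north=10) relative to E.

Derivation:
Place E at the origin (east=0, north=0).
  D is 1 unit east of E: delta (east=+1, north=+0); D at (east=1, north=0).
  C is 8 units northeast of D: delta (east=+8, north=+8); C at (east=9, north=8).
  B is 3 units southeast of C: delta (east=+3, north=-3); B at (east=12, north=5).
  A is 5 units northwest of B: delta (east=-5, north=+5); A at (east=7, north=10).
Therefore A relative to E: (east=7, north=10).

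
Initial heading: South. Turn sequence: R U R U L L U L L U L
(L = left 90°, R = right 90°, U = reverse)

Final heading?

Start: South
  R (right (90° clockwise)) -> West
  U (U-turn (180°)) -> East
  R (right (90° clockwise)) -> South
  U (U-turn (180°)) -> North
  L (left (90° counter-clockwise)) -> West
  L (left (90° counter-clockwise)) -> South
  U (U-turn (180°)) -> North
  L (left (90° counter-clockwise)) -> West
  L (left (90° counter-clockwise)) -> South
  U (U-turn (180°)) -> North
  L (left (90° counter-clockwise)) -> West
Final: West

Answer: Final heading: West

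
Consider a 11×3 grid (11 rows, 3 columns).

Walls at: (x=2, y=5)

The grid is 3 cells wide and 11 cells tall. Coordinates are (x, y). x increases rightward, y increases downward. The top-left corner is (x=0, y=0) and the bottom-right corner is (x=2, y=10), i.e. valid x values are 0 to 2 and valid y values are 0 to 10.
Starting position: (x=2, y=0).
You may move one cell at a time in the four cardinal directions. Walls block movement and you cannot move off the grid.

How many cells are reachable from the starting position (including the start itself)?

Answer: Reachable cells: 32

Derivation:
BFS flood-fill from (x=2, y=0):
  Distance 0: (x=2, y=0)
  Distance 1: (x=1, y=0), (x=2, y=1)
  Distance 2: (x=0, y=0), (x=1, y=1), (x=2, y=2)
  Distance 3: (x=0, y=1), (x=1, y=2), (x=2, y=3)
  Distance 4: (x=0, y=2), (x=1, y=3), (x=2, y=4)
  Distance 5: (x=0, y=3), (x=1, y=4)
  Distance 6: (x=0, y=4), (x=1, y=5)
  Distance 7: (x=0, y=5), (x=1, y=6)
  Distance 8: (x=0, y=6), (x=2, y=6), (x=1, y=7)
  Distance 9: (x=0, y=7), (x=2, y=7), (x=1, y=8)
  Distance 10: (x=0, y=8), (x=2, y=8), (x=1, y=9)
  Distance 11: (x=0, y=9), (x=2, y=9), (x=1, y=10)
  Distance 12: (x=0, y=10), (x=2, y=10)
Total reachable: 32 (grid has 32 open cells total)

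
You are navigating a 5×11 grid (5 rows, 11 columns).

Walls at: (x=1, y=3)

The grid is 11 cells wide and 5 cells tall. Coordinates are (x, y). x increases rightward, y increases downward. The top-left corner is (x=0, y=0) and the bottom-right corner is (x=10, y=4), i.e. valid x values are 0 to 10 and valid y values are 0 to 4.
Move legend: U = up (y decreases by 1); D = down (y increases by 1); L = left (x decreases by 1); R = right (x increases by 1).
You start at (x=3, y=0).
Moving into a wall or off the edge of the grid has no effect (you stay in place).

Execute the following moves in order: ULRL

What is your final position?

Answer: Final position: (x=2, y=0)

Derivation:
Start: (x=3, y=0)
  U (up): blocked, stay at (x=3, y=0)
  L (left): (x=3, y=0) -> (x=2, y=0)
  R (right): (x=2, y=0) -> (x=3, y=0)
  L (left): (x=3, y=0) -> (x=2, y=0)
Final: (x=2, y=0)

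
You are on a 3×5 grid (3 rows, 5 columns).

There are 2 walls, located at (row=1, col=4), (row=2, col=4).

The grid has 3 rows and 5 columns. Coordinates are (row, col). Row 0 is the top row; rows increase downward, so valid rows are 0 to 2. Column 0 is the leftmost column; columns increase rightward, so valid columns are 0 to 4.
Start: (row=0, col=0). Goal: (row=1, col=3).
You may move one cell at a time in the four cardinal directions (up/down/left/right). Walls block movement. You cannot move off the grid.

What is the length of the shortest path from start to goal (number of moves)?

BFS from (row=0, col=0) until reaching (row=1, col=3):
  Distance 0: (row=0, col=0)
  Distance 1: (row=0, col=1), (row=1, col=0)
  Distance 2: (row=0, col=2), (row=1, col=1), (row=2, col=0)
  Distance 3: (row=0, col=3), (row=1, col=2), (row=2, col=1)
  Distance 4: (row=0, col=4), (row=1, col=3), (row=2, col=2)  <- goal reached here
One shortest path (4 moves): (row=0, col=0) -> (row=0, col=1) -> (row=0, col=2) -> (row=0, col=3) -> (row=1, col=3)

Answer: Shortest path length: 4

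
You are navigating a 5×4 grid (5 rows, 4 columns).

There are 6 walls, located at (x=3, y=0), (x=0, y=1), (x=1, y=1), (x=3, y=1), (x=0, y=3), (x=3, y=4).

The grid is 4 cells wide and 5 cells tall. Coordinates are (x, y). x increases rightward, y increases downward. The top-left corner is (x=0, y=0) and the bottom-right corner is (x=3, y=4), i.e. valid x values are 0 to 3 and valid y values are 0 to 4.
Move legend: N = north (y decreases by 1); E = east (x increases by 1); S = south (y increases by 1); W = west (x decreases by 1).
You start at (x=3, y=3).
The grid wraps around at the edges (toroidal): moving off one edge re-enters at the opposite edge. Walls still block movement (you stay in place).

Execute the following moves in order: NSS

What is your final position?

Answer: Final position: (x=3, y=3)

Derivation:
Start: (x=3, y=3)
  N (north): (x=3, y=3) -> (x=3, y=2)
  S (south): (x=3, y=2) -> (x=3, y=3)
  S (south): blocked, stay at (x=3, y=3)
Final: (x=3, y=3)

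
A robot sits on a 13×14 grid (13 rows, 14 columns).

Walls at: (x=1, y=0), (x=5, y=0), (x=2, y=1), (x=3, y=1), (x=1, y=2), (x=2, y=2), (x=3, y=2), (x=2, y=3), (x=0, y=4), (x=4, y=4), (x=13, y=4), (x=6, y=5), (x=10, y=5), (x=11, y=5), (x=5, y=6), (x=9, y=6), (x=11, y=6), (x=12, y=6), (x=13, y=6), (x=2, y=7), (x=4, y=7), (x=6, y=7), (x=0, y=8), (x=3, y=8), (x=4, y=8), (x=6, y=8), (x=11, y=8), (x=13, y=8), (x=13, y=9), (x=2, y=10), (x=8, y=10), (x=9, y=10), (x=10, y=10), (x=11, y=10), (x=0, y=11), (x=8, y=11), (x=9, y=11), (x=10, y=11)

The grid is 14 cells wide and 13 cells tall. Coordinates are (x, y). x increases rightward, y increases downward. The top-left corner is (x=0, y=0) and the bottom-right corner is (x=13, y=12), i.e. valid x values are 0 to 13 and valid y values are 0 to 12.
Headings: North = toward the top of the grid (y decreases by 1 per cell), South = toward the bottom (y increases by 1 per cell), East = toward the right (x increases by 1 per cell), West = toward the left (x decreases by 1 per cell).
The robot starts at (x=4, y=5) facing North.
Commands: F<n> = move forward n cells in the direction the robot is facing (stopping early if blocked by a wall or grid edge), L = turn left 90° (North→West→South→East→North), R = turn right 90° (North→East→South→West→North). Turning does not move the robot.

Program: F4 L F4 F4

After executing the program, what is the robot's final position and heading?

Start: (x=4, y=5), facing North
  F4: move forward 0/4 (blocked), now at (x=4, y=5)
  L: turn left, now facing West
  F4: move forward 4, now at (x=0, y=5)
  F4: move forward 0/4 (blocked), now at (x=0, y=5)
Final: (x=0, y=5), facing West

Answer: Final position: (x=0, y=5), facing West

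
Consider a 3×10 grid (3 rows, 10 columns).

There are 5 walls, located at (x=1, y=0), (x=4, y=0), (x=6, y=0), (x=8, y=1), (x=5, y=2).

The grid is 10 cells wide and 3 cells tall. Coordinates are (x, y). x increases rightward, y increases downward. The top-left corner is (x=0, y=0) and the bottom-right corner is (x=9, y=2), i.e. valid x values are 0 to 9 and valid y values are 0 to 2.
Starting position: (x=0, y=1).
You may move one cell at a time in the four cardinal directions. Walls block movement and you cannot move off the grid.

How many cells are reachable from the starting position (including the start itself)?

Answer: Reachable cells: 25

Derivation:
BFS flood-fill from (x=0, y=1):
  Distance 0: (x=0, y=1)
  Distance 1: (x=0, y=0), (x=1, y=1), (x=0, y=2)
  Distance 2: (x=2, y=1), (x=1, y=2)
  Distance 3: (x=2, y=0), (x=3, y=1), (x=2, y=2)
  Distance 4: (x=3, y=0), (x=4, y=1), (x=3, y=2)
  Distance 5: (x=5, y=1), (x=4, y=2)
  Distance 6: (x=5, y=0), (x=6, y=1)
  Distance 7: (x=7, y=1), (x=6, y=2)
  Distance 8: (x=7, y=0), (x=7, y=2)
  Distance 9: (x=8, y=0), (x=8, y=2)
  Distance 10: (x=9, y=0), (x=9, y=2)
  Distance 11: (x=9, y=1)
Total reachable: 25 (grid has 25 open cells total)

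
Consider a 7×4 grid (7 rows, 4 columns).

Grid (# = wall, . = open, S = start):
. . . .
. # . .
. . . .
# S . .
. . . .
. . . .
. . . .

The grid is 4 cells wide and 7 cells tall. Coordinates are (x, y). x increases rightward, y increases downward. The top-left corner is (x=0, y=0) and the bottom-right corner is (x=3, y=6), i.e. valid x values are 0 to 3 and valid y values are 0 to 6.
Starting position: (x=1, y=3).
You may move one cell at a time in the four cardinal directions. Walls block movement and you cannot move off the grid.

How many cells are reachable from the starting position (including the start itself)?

Answer: Reachable cells: 26

Derivation:
BFS flood-fill from (x=1, y=3):
  Distance 0: (x=1, y=3)
  Distance 1: (x=1, y=2), (x=2, y=3), (x=1, y=4)
  Distance 2: (x=0, y=2), (x=2, y=2), (x=3, y=3), (x=0, y=4), (x=2, y=4), (x=1, y=5)
  Distance 3: (x=0, y=1), (x=2, y=1), (x=3, y=2), (x=3, y=4), (x=0, y=5), (x=2, y=5), (x=1, y=6)
  Distance 4: (x=0, y=0), (x=2, y=0), (x=3, y=1), (x=3, y=5), (x=0, y=6), (x=2, y=6)
  Distance 5: (x=1, y=0), (x=3, y=0), (x=3, y=6)
Total reachable: 26 (grid has 26 open cells total)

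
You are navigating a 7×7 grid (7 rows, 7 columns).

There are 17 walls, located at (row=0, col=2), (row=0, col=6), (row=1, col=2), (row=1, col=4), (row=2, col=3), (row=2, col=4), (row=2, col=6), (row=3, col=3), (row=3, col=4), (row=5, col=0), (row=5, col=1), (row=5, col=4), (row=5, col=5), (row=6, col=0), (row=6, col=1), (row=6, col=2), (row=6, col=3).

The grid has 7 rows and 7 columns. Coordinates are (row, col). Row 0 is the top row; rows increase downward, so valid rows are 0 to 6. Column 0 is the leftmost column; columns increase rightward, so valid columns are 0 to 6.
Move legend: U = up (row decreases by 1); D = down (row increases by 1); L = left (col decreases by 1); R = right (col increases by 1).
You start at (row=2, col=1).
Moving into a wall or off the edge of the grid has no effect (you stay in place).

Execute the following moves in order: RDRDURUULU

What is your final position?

Answer: Final position: (row=1, col=1)

Derivation:
Start: (row=2, col=1)
  R (right): (row=2, col=1) -> (row=2, col=2)
  D (down): (row=2, col=2) -> (row=3, col=2)
  R (right): blocked, stay at (row=3, col=2)
  D (down): (row=3, col=2) -> (row=4, col=2)
  U (up): (row=4, col=2) -> (row=3, col=2)
  R (right): blocked, stay at (row=3, col=2)
  U (up): (row=3, col=2) -> (row=2, col=2)
  U (up): blocked, stay at (row=2, col=2)
  L (left): (row=2, col=2) -> (row=2, col=1)
  U (up): (row=2, col=1) -> (row=1, col=1)
Final: (row=1, col=1)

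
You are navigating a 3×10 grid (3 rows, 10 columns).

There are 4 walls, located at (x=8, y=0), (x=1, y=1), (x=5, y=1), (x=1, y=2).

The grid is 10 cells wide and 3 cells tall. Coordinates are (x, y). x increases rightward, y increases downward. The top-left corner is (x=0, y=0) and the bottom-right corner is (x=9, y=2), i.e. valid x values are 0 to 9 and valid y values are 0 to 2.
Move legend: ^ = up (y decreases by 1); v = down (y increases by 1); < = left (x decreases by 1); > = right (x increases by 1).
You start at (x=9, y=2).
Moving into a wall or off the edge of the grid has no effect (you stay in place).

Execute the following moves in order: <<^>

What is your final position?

Answer: Final position: (x=8, y=1)

Derivation:
Start: (x=9, y=2)
  < (left): (x=9, y=2) -> (x=8, y=2)
  < (left): (x=8, y=2) -> (x=7, y=2)
  ^ (up): (x=7, y=2) -> (x=7, y=1)
  > (right): (x=7, y=1) -> (x=8, y=1)
Final: (x=8, y=1)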